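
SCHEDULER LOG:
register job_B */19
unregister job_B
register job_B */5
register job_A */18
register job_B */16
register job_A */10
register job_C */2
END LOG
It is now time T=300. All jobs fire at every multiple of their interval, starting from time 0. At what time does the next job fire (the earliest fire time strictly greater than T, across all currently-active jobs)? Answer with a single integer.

Op 1: register job_B */19 -> active={job_B:*/19}
Op 2: unregister job_B -> active={}
Op 3: register job_B */5 -> active={job_B:*/5}
Op 4: register job_A */18 -> active={job_A:*/18, job_B:*/5}
Op 5: register job_B */16 -> active={job_A:*/18, job_B:*/16}
Op 6: register job_A */10 -> active={job_A:*/10, job_B:*/16}
Op 7: register job_C */2 -> active={job_A:*/10, job_B:*/16, job_C:*/2}
  job_A: interval 10, next fire after T=300 is 310
  job_B: interval 16, next fire after T=300 is 304
  job_C: interval 2, next fire after T=300 is 302
Earliest fire time = 302 (job job_C)

Answer: 302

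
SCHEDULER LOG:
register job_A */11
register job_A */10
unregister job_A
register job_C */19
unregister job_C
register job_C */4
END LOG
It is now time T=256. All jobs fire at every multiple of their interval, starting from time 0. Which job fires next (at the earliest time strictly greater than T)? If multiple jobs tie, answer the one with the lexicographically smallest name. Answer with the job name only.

Answer: job_C

Derivation:
Op 1: register job_A */11 -> active={job_A:*/11}
Op 2: register job_A */10 -> active={job_A:*/10}
Op 3: unregister job_A -> active={}
Op 4: register job_C */19 -> active={job_C:*/19}
Op 5: unregister job_C -> active={}
Op 6: register job_C */4 -> active={job_C:*/4}
  job_C: interval 4, next fire after T=256 is 260
Earliest = 260, winner (lex tiebreak) = job_C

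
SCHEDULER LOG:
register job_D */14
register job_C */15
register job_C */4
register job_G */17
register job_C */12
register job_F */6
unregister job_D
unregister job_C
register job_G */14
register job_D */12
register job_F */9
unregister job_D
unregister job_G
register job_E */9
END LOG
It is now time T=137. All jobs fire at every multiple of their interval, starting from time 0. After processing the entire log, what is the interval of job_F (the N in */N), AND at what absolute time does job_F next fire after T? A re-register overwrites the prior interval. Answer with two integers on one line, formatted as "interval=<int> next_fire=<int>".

Answer: interval=9 next_fire=144

Derivation:
Op 1: register job_D */14 -> active={job_D:*/14}
Op 2: register job_C */15 -> active={job_C:*/15, job_D:*/14}
Op 3: register job_C */4 -> active={job_C:*/4, job_D:*/14}
Op 4: register job_G */17 -> active={job_C:*/4, job_D:*/14, job_G:*/17}
Op 5: register job_C */12 -> active={job_C:*/12, job_D:*/14, job_G:*/17}
Op 6: register job_F */6 -> active={job_C:*/12, job_D:*/14, job_F:*/6, job_G:*/17}
Op 7: unregister job_D -> active={job_C:*/12, job_F:*/6, job_G:*/17}
Op 8: unregister job_C -> active={job_F:*/6, job_G:*/17}
Op 9: register job_G */14 -> active={job_F:*/6, job_G:*/14}
Op 10: register job_D */12 -> active={job_D:*/12, job_F:*/6, job_G:*/14}
Op 11: register job_F */9 -> active={job_D:*/12, job_F:*/9, job_G:*/14}
Op 12: unregister job_D -> active={job_F:*/9, job_G:*/14}
Op 13: unregister job_G -> active={job_F:*/9}
Op 14: register job_E */9 -> active={job_E:*/9, job_F:*/9}
Final interval of job_F = 9
Next fire of job_F after T=137: (137//9+1)*9 = 144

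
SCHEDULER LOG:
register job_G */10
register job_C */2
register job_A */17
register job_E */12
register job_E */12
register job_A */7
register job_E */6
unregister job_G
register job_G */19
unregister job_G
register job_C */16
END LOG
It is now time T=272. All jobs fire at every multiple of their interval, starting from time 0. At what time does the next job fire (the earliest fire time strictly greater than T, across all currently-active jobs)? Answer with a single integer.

Op 1: register job_G */10 -> active={job_G:*/10}
Op 2: register job_C */2 -> active={job_C:*/2, job_G:*/10}
Op 3: register job_A */17 -> active={job_A:*/17, job_C:*/2, job_G:*/10}
Op 4: register job_E */12 -> active={job_A:*/17, job_C:*/2, job_E:*/12, job_G:*/10}
Op 5: register job_E */12 -> active={job_A:*/17, job_C:*/2, job_E:*/12, job_G:*/10}
Op 6: register job_A */7 -> active={job_A:*/7, job_C:*/2, job_E:*/12, job_G:*/10}
Op 7: register job_E */6 -> active={job_A:*/7, job_C:*/2, job_E:*/6, job_G:*/10}
Op 8: unregister job_G -> active={job_A:*/7, job_C:*/2, job_E:*/6}
Op 9: register job_G */19 -> active={job_A:*/7, job_C:*/2, job_E:*/6, job_G:*/19}
Op 10: unregister job_G -> active={job_A:*/7, job_C:*/2, job_E:*/6}
Op 11: register job_C */16 -> active={job_A:*/7, job_C:*/16, job_E:*/6}
  job_A: interval 7, next fire after T=272 is 273
  job_C: interval 16, next fire after T=272 is 288
  job_E: interval 6, next fire after T=272 is 276
Earliest fire time = 273 (job job_A)

Answer: 273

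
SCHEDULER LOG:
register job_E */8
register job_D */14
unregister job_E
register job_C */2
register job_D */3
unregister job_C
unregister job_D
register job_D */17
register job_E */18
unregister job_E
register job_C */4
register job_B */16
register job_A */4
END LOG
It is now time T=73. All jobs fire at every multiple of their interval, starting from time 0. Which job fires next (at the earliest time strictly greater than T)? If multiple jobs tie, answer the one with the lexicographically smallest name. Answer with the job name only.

Op 1: register job_E */8 -> active={job_E:*/8}
Op 2: register job_D */14 -> active={job_D:*/14, job_E:*/8}
Op 3: unregister job_E -> active={job_D:*/14}
Op 4: register job_C */2 -> active={job_C:*/2, job_D:*/14}
Op 5: register job_D */3 -> active={job_C:*/2, job_D:*/3}
Op 6: unregister job_C -> active={job_D:*/3}
Op 7: unregister job_D -> active={}
Op 8: register job_D */17 -> active={job_D:*/17}
Op 9: register job_E */18 -> active={job_D:*/17, job_E:*/18}
Op 10: unregister job_E -> active={job_D:*/17}
Op 11: register job_C */4 -> active={job_C:*/4, job_D:*/17}
Op 12: register job_B */16 -> active={job_B:*/16, job_C:*/4, job_D:*/17}
Op 13: register job_A */4 -> active={job_A:*/4, job_B:*/16, job_C:*/4, job_D:*/17}
  job_A: interval 4, next fire after T=73 is 76
  job_B: interval 16, next fire after T=73 is 80
  job_C: interval 4, next fire after T=73 is 76
  job_D: interval 17, next fire after T=73 is 85
Earliest = 76, winner (lex tiebreak) = job_A

Answer: job_A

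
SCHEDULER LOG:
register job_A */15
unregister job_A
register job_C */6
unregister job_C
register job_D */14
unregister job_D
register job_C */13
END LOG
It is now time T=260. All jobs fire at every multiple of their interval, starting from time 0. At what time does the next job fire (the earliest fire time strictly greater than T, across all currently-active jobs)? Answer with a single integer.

Answer: 273

Derivation:
Op 1: register job_A */15 -> active={job_A:*/15}
Op 2: unregister job_A -> active={}
Op 3: register job_C */6 -> active={job_C:*/6}
Op 4: unregister job_C -> active={}
Op 5: register job_D */14 -> active={job_D:*/14}
Op 6: unregister job_D -> active={}
Op 7: register job_C */13 -> active={job_C:*/13}
  job_C: interval 13, next fire after T=260 is 273
Earliest fire time = 273 (job job_C)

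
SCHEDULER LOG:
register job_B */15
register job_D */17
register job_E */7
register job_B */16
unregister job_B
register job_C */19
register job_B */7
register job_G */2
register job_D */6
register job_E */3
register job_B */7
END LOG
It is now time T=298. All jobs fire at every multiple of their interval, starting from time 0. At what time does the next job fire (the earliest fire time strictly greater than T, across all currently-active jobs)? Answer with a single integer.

Answer: 300

Derivation:
Op 1: register job_B */15 -> active={job_B:*/15}
Op 2: register job_D */17 -> active={job_B:*/15, job_D:*/17}
Op 3: register job_E */7 -> active={job_B:*/15, job_D:*/17, job_E:*/7}
Op 4: register job_B */16 -> active={job_B:*/16, job_D:*/17, job_E:*/7}
Op 5: unregister job_B -> active={job_D:*/17, job_E:*/7}
Op 6: register job_C */19 -> active={job_C:*/19, job_D:*/17, job_E:*/7}
Op 7: register job_B */7 -> active={job_B:*/7, job_C:*/19, job_D:*/17, job_E:*/7}
Op 8: register job_G */2 -> active={job_B:*/7, job_C:*/19, job_D:*/17, job_E:*/7, job_G:*/2}
Op 9: register job_D */6 -> active={job_B:*/7, job_C:*/19, job_D:*/6, job_E:*/7, job_G:*/2}
Op 10: register job_E */3 -> active={job_B:*/7, job_C:*/19, job_D:*/6, job_E:*/3, job_G:*/2}
Op 11: register job_B */7 -> active={job_B:*/7, job_C:*/19, job_D:*/6, job_E:*/3, job_G:*/2}
  job_B: interval 7, next fire after T=298 is 301
  job_C: interval 19, next fire after T=298 is 304
  job_D: interval 6, next fire after T=298 is 300
  job_E: interval 3, next fire after T=298 is 300
  job_G: interval 2, next fire after T=298 is 300
Earliest fire time = 300 (job job_D)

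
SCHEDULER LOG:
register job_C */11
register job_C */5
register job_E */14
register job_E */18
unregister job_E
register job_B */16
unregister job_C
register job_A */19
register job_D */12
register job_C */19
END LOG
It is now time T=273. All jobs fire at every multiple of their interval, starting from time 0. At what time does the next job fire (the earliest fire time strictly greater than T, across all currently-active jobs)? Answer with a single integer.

Op 1: register job_C */11 -> active={job_C:*/11}
Op 2: register job_C */5 -> active={job_C:*/5}
Op 3: register job_E */14 -> active={job_C:*/5, job_E:*/14}
Op 4: register job_E */18 -> active={job_C:*/5, job_E:*/18}
Op 5: unregister job_E -> active={job_C:*/5}
Op 6: register job_B */16 -> active={job_B:*/16, job_C:*/5}
Op 7: unregister job_C -> active={job_B:*/16}
Op 8: register job_A */19 -> active={job_A:*/19, job_B:*/16}
Op 9: register job_D */12 -> active={job_A:*/19, job_B:*/16, job_D:*/12}
Op 10: register job_C */19 -> active={job_A:*/19, job_B:*/16, job_C:*/19, job_D:*/12}
  job_A: interval 19, next fire after T=273 is 285
  job_B: interval 16, next fire after T=273 is 288
  job_C: interval 19, next fire after T=273 is 285
  job_D: interval 12, next fire after T=273 is 276
Earliest fire time = 276 (job job_D)

Answer: 276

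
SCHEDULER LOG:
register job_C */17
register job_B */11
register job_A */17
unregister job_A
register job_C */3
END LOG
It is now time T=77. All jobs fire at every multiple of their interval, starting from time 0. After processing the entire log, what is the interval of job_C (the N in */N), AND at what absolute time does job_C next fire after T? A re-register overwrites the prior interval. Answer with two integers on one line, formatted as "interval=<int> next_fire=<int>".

Answer: interval=3 next_fire=78

Derivation:
Op 1: register job_C */17 -> active={job_C:*/17}
Op 2: register job_B */11 -> active={job_B:*/11, job_C:*/17}
Op 3: register job_A */17 -> active={job_A:*/17, job_B:*/11, job_C:*/17}
Op 4: unregister job_A -> active={job_B:*/11, job_C:*/17}
Op 5: register job_C */3 -> active={job_B:*/11, job_C:*/3}
Final interval of job_C = 3
Next fire of job_C after T=77: (77//3+1)*3 = 78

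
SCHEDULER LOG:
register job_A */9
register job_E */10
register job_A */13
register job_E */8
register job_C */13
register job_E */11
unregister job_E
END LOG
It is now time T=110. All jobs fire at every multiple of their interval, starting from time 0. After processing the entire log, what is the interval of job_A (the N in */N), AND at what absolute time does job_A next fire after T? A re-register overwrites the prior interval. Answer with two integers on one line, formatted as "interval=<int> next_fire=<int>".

Answer: interval=13 next_fire=117

Derivation:
Op 1: register job_A */9 -> active={job_A:*/9}
Op 2: register job_E */10 -> active={job_A:*/9, job_E:*/10}
Op 3: register job_A */13 -> active={job_A:*/13, job_E:*/10}
Op 4: register job_E */8 -> active={job_A:*/13, job_E:*/8}
Op 5: register job_C */13 -> active={job_A:*/13, job_C:*/13, job_E:*/8}
Op 6: register job_E */11 -> active={job_A:*/13, job_C:*/13, job_E:*/11}
Op 7: unregister job_E -> active={job_A:*/13, job_C:*/13}
Final interval of job_A = 13
Next fire of job_A after T=110: (110//13+1)*13 = 117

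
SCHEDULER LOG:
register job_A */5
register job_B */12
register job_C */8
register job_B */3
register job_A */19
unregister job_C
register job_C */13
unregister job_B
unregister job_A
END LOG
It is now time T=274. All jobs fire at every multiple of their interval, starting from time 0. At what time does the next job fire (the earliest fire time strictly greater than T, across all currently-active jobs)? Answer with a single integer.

Op 1: register job_A */5 -> active={job_A:*/5}
Op 2: register job_B */12 -> active={job_A:*/5, job_B:*/12}
Op 3: register job_C */8 -> active={job_A:*/5, job_B:*/12, job_C:*/8}
Op 4: register job_B */3 -> active={job_A:*/5, job_B:*/3, job_C:*/8}
Op 5: register job_A */19 -> active={job_A:*/19, job_B:*/3, job_C:*/8}
Op 6: unregister job_C -> active={job_A:*/19, job_B:*/3}
Op 7: register job_C */13 -> active={job_A:*/19, job_B:*/3, job_C:*/13}
Op 8: unregister job_B -> active={job_A:*/19, job_C:*/13}
Op 9: unregister job_A -> active={job_C:*/13}
  job_C: interval 13, next fire after T=274 is 286
Earliest fire time = 286 (job job_C)

Answer: 286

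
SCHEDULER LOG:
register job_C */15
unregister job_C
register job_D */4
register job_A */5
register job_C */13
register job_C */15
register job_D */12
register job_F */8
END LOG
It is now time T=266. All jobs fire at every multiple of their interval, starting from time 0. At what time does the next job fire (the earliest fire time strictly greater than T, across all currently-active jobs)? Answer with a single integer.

Op 1: register job_C */15 -> active={job_C:*/15}
Op 2: unregister job_C -> active={}
Op 3: register job_D */4 -> active={job_D:*/4}
Op 4: register job_A */5 -> active={job_A:*/5, job_D:*/4}
Op 5: register job_C */13 -> active={job_A:*/5, job_C:*/13, job_D:*/4}
Op 6: register job_C */15 -> active={job_A:*/5, job_C:*/15, job_D:*/4}
Op 7: register job_D */12 -> active={job_A:*/5, job_C:*/15, job_D:*/12}
Op 8: register job_F */8 -> active={job_A:*/5, job_C:*/15, job_D:*/12, job_F:*/8}
  job_A: interval 5, next fire after T=266 is 270
  job_C: interval 15, next fire after T=266 is 270
  job_D: interval 12, next fire after T=266 is 276
  job_F: interval 8, next fire after T=266 is 272
Earliest fire time = 270 (job job_A)

Answer: 270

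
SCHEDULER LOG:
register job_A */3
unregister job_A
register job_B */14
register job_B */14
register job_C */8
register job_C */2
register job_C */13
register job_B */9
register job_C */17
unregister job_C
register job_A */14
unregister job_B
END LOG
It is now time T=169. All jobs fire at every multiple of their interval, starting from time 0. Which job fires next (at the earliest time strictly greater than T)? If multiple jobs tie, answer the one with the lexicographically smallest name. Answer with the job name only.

Op 1: register job_A */3 -> active={job_A:*/3}
Op 2: unregister job_A -> active={}
Op 3: register job_B */14 -> active={job_B:*/14}
Op 4: register job_B */14 -> active={job_B:*/14}
Op 5: register job_C */8 -> active={job_B:*/14, job_C:*/8}
Op 6: register job_C */2 -> active={job_B:*/14, job_C:*/2}
Op 7: register job_C */13 -> active={job_B:*/14, job_C:*/13}
Op 8: register job_B */9 -> active={job_B:*/9, job_C:*/13}
Op 9: register job_C */17 -> active={job_B:*/9, job_C:*/17}
Op 10: unregister job_C -> active={job_B:*/9}
Op 11: register job_A */14 -> active={job_A:*/14, job_B:*/9}
Op 12: unregister job_B -> active={job_A:*/14}
  job_A: interval 14, next fire after T=169 is 182
Earliest = 182, winner (lex tiebreak) = job_A

Answer: job_A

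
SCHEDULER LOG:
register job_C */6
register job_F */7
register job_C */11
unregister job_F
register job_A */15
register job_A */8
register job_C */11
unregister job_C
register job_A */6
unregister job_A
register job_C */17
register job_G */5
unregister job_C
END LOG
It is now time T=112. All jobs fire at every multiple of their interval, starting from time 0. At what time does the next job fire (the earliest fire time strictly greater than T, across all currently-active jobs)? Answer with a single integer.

Answer: 115

Derivation:
Op 1: register job_C */6 -> active={job_C:*/6}
Op 2: register job_F */7 -> active={job_C:*/6, job_F:*/7}
Op 3: register job_C */11 -> active={job_C:*/11, job_F:*/7}
Op 4: unregister job_F -> active={job_C:*/11}
Op 5: register job_A */15 -> active={job_A:*/15, job_C:*/11}
Op 6: register job_A */8 -> active={job_A:*/8, job_C:*/11}
Op 7: register job_C */11 -> active={job_A:*/8, job_C:*/11}
Op 8: unregister job_C -> active={job_A:*/8}
Op 9: register job_A */6 -> active={job_A:*/6}
Op 10: unregister job_A -> active={}
Op 11: register job_C */17 -> active={job_C:*/17}
Op 12: register job_G */5 -> active={job_C:*/17, job_G:*/5}
Op 13: unregister job_C -> active={job_G:*/5}
  job_G: interval 5, next fire after T=112 is 115
Earliest fire time = 115 (job job_G)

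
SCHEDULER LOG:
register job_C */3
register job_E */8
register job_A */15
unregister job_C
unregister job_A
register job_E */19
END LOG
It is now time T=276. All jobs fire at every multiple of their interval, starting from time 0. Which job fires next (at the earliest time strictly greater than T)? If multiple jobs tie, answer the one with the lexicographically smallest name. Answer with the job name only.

Answer: job_E

Derivation:
Op 1: register job_C */3 -> active={job_C:*/3}
Op 2: register job_E */8 -> active={job_C:*/3, job_E:*/8}
Op 3: register job_A */15 -> active={job_A:*/15, job_C:*/3, job_E:*/8}
Op 4: unregister job_C -> active={job_A:*/15, job_E:*/8}
Op 5: unregister job_A -> active={job_E:*/8}
Op 6: register job_E */19 -> active={job_E:*/19}
  job_E: interval 19, next fire after T=276 is 285
Earliest = 285, winner (lex tiebreak) = job_E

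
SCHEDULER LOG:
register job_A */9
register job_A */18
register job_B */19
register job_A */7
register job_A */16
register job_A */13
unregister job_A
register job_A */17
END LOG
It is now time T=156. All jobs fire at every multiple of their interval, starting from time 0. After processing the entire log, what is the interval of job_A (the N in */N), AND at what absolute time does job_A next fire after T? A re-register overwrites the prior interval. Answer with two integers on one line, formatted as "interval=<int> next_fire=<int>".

Answer: interval=17 next_fire=170

Derivation:
Op 1: register job_A */9 -> active={job_A:*/9}
Op 2: register job_A */18 -> active={job_A:*/18}
Op 3: register job_B */19 -> active={job_A:*/18, job_B:*/19}
Op 4: register job_A */7 -> active={job_A:*/7, job_B:*/19}
Op 5: register job_A */16 -> active={job_A:*/16, job_B:*/19}
Op 6: register job_A */13 -> active={job_A:*/13, job_B:*/19}
Op 7: unregister job_A -> active={job_B:*/19}
Op 8: register job_A */17 -> active={job_A:*/17, job_B:*/19}
Final interval of job_A = 17
Next fire of job_A after T=156: (156//17+1)*17 = 170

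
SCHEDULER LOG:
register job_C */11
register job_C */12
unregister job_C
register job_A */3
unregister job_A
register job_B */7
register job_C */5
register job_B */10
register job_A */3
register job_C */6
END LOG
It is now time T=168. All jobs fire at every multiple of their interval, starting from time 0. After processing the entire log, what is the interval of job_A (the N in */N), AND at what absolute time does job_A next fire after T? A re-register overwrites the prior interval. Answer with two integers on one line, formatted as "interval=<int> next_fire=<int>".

Answer: interval=3 next_fire=171

Derivation:
Op 1: register job_C */11 -> active={job_C:*/11}
Op 2: register job_C */12 -> active={job_C:*/12}
Op 3: unregister job_C -> active={}
Op 4: register job_A */3 -> active={job_A:*/3}
Op 5: unregister job_A -> active={}
Op 6: register job_B */7 -> active={job_B:*/7}
Op 7: register job_C */5 -> active={job_B:*/7, job_C:*/5}
Op 8: register job_B */10 -> active={job_B:*/10, job_C:*/5}
Op 9: register job_A */3 -> active={job_A:*/3, job_B:*/10, job_C:*/5}
Op 10: register job_C */6 -> active={job_A:*/3, job_B:*/10, job_C:*/6}
Final interval of job_A = 3
Next fire of job_A after T=168: (168//3+1)*3 = 171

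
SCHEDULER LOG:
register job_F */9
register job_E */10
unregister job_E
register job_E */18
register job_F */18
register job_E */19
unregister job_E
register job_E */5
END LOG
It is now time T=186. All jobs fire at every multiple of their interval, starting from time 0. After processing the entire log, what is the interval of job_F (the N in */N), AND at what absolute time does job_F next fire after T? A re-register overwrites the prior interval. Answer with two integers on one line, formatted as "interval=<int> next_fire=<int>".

Answer: interval=18 next_fire=198

Derivation:
Op 1: register job_F */9 -> active={job_F:*/9}
Op 2: register job_E */10 -> active={job_E:*/10, job_F:*/9}
Op 3: unregister job_E -> active={job_F:*/9}
Op 4: register job_E */18 -> active={job_E:*/18, job_F:*/9}
Op 5: register job_F */18 -> active={job_E:*/18, job_F:*/18}
Op 6: register job_E */19 -> active={job_E:*/19, job_F:*/18}
Op 7: unregister job_E -> active={job_F:*/18}
Op 8: register job_E */5 -> active={job_E:*/5, job_F:*/18}
Final interval of job_F = 18
Next fire of job_F after T=186: (186//18+1)*18 = 198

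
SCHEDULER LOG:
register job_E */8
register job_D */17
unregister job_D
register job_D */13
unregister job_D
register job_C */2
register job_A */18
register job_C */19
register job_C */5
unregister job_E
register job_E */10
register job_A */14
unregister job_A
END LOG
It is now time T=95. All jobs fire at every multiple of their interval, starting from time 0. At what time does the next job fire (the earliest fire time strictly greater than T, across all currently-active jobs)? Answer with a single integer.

Answer: 100

Derivation:
Op 1: register job_E */8 -> active={job_E:*/8}
Op 2: register job_D */17 -> active={job_D:*/17, job_E:*/8}
Op 3: unregister job_D -> active={job_E:*/8}
Op 4: register job_D */13 -> active={job_D:*/13, job_E:*/8}
Op 5: unregister job_D -> active={job_E:*/8}
Op 6: register job_C */2 -> active={job_C:*/2, job_E:*/8}
Op 7: register job_A */18 -> active={job_A:*/18, job_C:*/2, job_E:*/8}
Op 8: register job_C */19 -> active={job_A:*/18, job_C:*/19, job_E:*/8}
Op 9: register job_C */5 -> active={job_A:*/18, job_C:*/5, job_E:*/8}
Op 10: unregister job_E -> active={job_A:*/18, job_C:*/5}
Op 11: register job_E */10 -> active={job_A:*/18, job_C:*/5, job_E:*/10}
Op 12: register job_A */14 -> active={job_A:*/14, job_C:*/5, job_E:*/10}
Op 13: unregister job_A -> active={job_C:*/5, job_E:*/10}
  job_C: interval 5, next fire after T=95 is 100
  job_E: interval 10, next fire after T=95 is 100
Earliest fire time = 100 (job job_C)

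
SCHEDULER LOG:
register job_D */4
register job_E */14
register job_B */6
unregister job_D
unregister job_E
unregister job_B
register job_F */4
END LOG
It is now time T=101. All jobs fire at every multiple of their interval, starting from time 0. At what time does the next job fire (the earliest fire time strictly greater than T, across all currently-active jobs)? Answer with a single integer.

Op 1: register job_D */4 -> active={job_D:*/4}
Op 2: register job_E */14 -> active={job_D:*/4, job_E:*/14}
Op 3: register job_B */6 -> active={job_B:*/6, job_D:*/4, job_E:*/14}
Op 4: unregister job_D -> active={job_B:*/6, job_E:*/14}
Op 5: unregister job_E -> active={job_B:*/6}
Op 6: unregister job_B -> active={}
Op 7: register job_F */4 -> active={job_F:*/4}
  job_F: interval 4, next fire after T=101 is 104
Earliest fire time = 104 (job job_F)

Answer: 104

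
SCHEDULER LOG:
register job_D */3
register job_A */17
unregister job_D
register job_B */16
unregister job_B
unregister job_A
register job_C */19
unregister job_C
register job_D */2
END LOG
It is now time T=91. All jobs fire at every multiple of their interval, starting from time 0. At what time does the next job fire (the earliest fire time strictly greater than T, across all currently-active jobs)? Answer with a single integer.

Answer: 92

Derivation:
Op 1: register job_D */3 -> active={job_D:*/3}
Op 2: register job_A */17 -> active={job_A:*/17, job_D:*/3}
Op 3: unregister job_D -> active={job_A:*/17}
Op 4: register job_B */16 -> active={job_A:*/17, job_B:*/16}
Op 5: unregister job_B -> active={job_A:*/17}
Op 6: unregister job_A -> active={}
Op 7: register job_C */19 -> active={job_C:*/19}
Op 8: unregister job_C -> active={}
Op 9: register job_D */2 -> active={job_D:*/2}
  job_D: interval 2, next fire after T=91 is 92
Earliest fire time = 92 (job job_D)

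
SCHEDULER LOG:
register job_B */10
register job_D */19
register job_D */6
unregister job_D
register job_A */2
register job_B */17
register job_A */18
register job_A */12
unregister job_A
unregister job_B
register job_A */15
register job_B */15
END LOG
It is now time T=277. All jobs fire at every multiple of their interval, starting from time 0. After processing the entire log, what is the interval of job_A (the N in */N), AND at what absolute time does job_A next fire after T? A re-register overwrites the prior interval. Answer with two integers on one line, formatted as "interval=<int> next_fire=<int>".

Answer: interval=15 next_fire=285

Derivation:
Op 1: register job_B */10 -> active={job_B:*/10}
Op 2: register job_D */19 -> active={job_B:*/10, job_D:*/19}
Op 3: register job_D */6 -> active={job_B:*/10, job_D:*/6}
Op 4: unregister job_D -> active={job_B:*/10}
Op 5: register job_A */2 -> active={job_A:*/2, job_B:*/10}
Op 6: register job_B */17 -> active={job_A:*/2, job_B:*/17}
Op 7: register job_A */18 -> active={job_A:*/18, job_B:*/17}
Op 8: register job_A */12 -> active={job_A:*/12, job_B:*/17}
Op 9: unregister job_A -> active={job_B:*/17}
Op 10: unregister job_B -> active={}
Op 11: register job_A */15 -> active={job_A:*/15}
Op 12: register job_B */15 -> active={job_A:*/15, job_B:*/15}
Final interval of job_A = 15
Next fire of job_A after T=277: (277//15+1)*15 = 285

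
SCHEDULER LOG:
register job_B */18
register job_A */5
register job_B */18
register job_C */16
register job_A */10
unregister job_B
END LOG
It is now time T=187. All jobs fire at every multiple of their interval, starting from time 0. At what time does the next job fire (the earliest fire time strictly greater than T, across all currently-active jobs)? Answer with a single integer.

Answer: 190

Derivation:
Op 1: register job_B */18 -> active={job_B:*/18}
Op 2: register job_A */5 -> active={job_A:*/5, job_B:*/18}
Op 3: register job_B */18 -> active={job_A:*/5, job_B:*/18}
Op 4: register job_C */16 -> active={job_A:*/5, job_B:*/18, job_C:*/16}
Op 5: register job_A */10 -> active={job_A:*/10, job_B:*/18, job_C:*/16}
Op 6: unregister job_B -> active={job_A:*/10, job_C:*/16}
  job_A: interval 10, next fire after T=187 is 190
  job_C: interval 16, next fire after T=187 is 192
Earliest fire time = 190 (job job_A)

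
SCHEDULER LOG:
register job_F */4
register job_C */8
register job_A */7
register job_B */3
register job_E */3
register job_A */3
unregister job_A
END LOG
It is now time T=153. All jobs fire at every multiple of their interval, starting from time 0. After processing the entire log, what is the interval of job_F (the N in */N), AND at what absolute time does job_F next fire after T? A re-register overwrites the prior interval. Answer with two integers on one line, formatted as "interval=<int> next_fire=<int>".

Op 1: register job_F */4 -> active={job_F:*/4}
Op 2: register job_C */8 -> active={job_C:*/8, job_F:*/4}
Op 3: register job_A */7 -> active={job_A:*/7, job_C:*/8, job_F:*/4}
Op 4: register job_B */3 -> active={job_A:*/7, job_B:*/3, job_C:*/8, job_F:*/4}
Op 5: register job_E */3 -> active={job_A:*/7, job_B:*/3, job_C:*/8, job_E:*/3, job_F:*/4}
Op 6: register job_A */3 -> active={job_A:*/3, job_B:*/3, job_C:*/8, job_E:*/3, job_F:*/4}
Op 7: unregister job_A -> active={job_B:*/3, job_C:*/8, job_E:*/3, job_F:*/4}
Final interval of job_F = 4
Next fire of job_F after T=153: (153//4+1)*4 = 156

Answer: interval=4 next_fire=156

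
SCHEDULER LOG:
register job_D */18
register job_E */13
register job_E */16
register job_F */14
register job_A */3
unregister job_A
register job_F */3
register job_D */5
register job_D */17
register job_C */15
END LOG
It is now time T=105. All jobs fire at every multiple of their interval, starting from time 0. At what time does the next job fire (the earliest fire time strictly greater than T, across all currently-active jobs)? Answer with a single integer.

Answer: 108

Derivation:
Op 1: register job_D */18 -> active={job_D:*/18}
Op 2: register job_E */13 -> active={job_D:*/18, job_E:*/13}
Op 3: register job_E */16 -> active={job_D:*/18, job_E:*/16}
Op 4: register job_F */14 -> active={job_D:*/18, job_E:*/16, job_F:*/14}
Op 5: register job_A */3 -> active={job_A:*/3, job_D:*/18, job_E:*/16, job_F:*/14}
Op 6: unregister job_A -> active={job_D:*/18, job_E:*/16, job_F:*/14}
Op 7: register job_F */3 -> active={job_D:*/18, job_E:*/16, job_F:*/3}
Op 8: register job_D */5 -> active={job_D:*/5, job_E:*/16, job_F:*/3}
Op 9: register job_D */17 -> active={job_D:*/17, job_E:*/16, job_F:*/3}
Op 10: register job_C */15 -> active={job_C:*/15, job_D:*/17, job_E:*/16, job_F:*/3}
  job_C: interval 15, next fire after T=105 is 120
  job_D: interval 17, next fire after T=105 is 119
  job_E: interval 16, next fire after T=105 is 112
  job_F: interval 3, next fire after T=105 is 108
Earliest fire time = 108 (job job_F)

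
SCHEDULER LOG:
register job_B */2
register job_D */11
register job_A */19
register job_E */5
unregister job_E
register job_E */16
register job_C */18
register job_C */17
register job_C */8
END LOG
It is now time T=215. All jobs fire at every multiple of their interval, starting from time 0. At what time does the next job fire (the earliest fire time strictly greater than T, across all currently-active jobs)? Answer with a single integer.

Answer: 216

Derivation:
Op 1: register job_B */2 -> active={job_B:*/2}
Op 2: register job_D */11 -> active={job_B:*/2, job_D:*/11}
Op 3: register job_A */19 -> active={job_A:*/19, job_B:*/2, job_D:*/11}
Op 4: register job_E */5 -> active={job_A:*/19, job_B:*/2, job_D:*/11, job_E:*/5}
Op 5: unregister job_E -> active={job_A:*/19, job_B:*/2, job_D:*/11}
Op 6: register job_E */16 -> active={job_A:*/19, job_B:*/2, job_D:*/11, job_E:*/16}
Op 7: register job_C */18 -> active={job_A:*/19, job_B:*/2, job_C:*/18, job_D:*/11, job_E:*/16}
Op 8: register job_C */17 -> active={job_A:*/19, job_B:*/2, job_C:*/17, job_D:*/11, job_E:*/16}
Op 9: register job_C */8 -> active={job_A:*/19, job_B:*/2, job_C:*/8, job_D:*/11, job_E:*/16}
  job_A: interval 19, next fire after T=215 is 228
  job_B: interval 2, next fire after T=215 is 216
  job_C: interval 8, next fire after T=215 is 216
  job_D: interval 11, next fire after T=215 is 220
  job_E: interval 16, next fire after T=215 is 224
Earliest fire time = 216 (job job_B)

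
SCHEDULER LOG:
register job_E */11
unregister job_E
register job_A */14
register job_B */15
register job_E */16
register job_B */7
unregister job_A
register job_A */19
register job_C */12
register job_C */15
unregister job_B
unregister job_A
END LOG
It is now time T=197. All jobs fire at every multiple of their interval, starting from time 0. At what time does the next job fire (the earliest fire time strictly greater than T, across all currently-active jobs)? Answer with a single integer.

Op 1: register job_E */11 -> active={job_E:*/11}
Op 2: unregister job_E -> active={}
Op 3: register job_A */14 -> active={job_A:*/14}
Op 4: register job_B */15 -> active={job_A:*/14, job_B:*/15}
Op 5: register job_E */16 -> active={job_A:*/14, job_B:*/15, job_E:*/16}
Op 6: register job_B */7 -> active={job_A:*/14, job_B:*/7, job_E:*/16}
Op 7: unregister job_A -> active={job_B:*/7, job_E:*/16}
Op 8: register job_A */19 -> active={job_A:*/19, job_B:*/7, job_E:*/16}
Op 9: register job_C */12 -> active={job_A:*/19, job_B:*/7, job_C:*/12, job_E:*/16}
Op 10: register job_C */15 -> active={job_A:*/19, job_B:*/7, job_C:*/15, job_E:*/16}
Op 11: unregister job_B -> active={job_A:*/19, job_C:*/15, job_E:*/16}
Op 12: unregister job_A -> active={job_C:*/15, job_E:*/16}
  job_C: interval 15, next fire after T=197 is 210
  job_E: interval 16, next fire after T=197 is 208
Earliest fire time = 208 (job job_E)

Answer: 208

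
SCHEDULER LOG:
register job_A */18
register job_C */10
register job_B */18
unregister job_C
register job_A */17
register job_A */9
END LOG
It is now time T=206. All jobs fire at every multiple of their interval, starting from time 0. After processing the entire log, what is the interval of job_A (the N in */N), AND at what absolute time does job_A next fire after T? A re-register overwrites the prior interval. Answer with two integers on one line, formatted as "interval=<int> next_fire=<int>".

Answer: interval=9 next_fire=207

Derivation:
Op 1: register job_A */18 -> active={job_A:*/18}
Op 2: register job_C */10 -> active={job_A:*/18, job_C:*/10}
Op 3: register job_B */18 -> active={job_A:*/18, job_B:*/18, job_C:*/10}
Op 4: unregister job_C -> active={job_A:*/18, job_B:*/18}
Op 5: register job_A */17 -> active={job_A:*/17, job_B:*/18}
Op 6: register job_A */9 -> active={job_A:*/9, job_B:*/18}
Final interval of job_A = 9
Next fire of job_A after T=206: (206//9+1)*9 = 207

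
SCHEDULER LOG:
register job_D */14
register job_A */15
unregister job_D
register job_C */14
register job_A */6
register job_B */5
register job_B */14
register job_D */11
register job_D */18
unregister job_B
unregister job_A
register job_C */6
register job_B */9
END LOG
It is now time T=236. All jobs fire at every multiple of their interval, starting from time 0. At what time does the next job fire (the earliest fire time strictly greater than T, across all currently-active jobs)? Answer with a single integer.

Op 1: register job_D */14 -> active={job_D:*/14}
Op 2: register job_A */15 -> active={job_A:*/15, job_D:*/14}
Op 3: unregister job_D -> active={job_A:*/15}
Op 4: register job_C */14 -> active={job_A:*/15, job_C:*/14}
Op 5: register job_A */6 -> active={job_A:*/6, job_C:*/14}
Op 6: register job_B */5 -> active={job_A:*/6, job_B:*/5, job_C:*/14}
Op 7: register job_B */14 -> active={job_A:*/6, job_B:*/14, job_C:*/14}
Op 8: register job_D */11 -> active={job_A:*/6, job_B:*/14, job_C:*/14, job_D:*/11}
Op 9: register job_D */18 -> active={job_A:*/6, job_B:*/14, job_C:*/14, job_D:*/18}
Op 10: unregister job_B -> active={job_A:*/6, job_C:*/14, job_D:*/18}
Op 11: unregister job_A -> active={job_C:*/14, job_D:*/18}
Op 12: register job_C */6 -> active={job_C:*/6, job_D:*/18}
Op 13: register job_B */9 -> active={job_B:*/9, job_C:*/6, job_D:*/18}
  job_B: interval 9, next fire after T=236 is 243
  job_C: interval 6, next fire after T=236 is 240
  job_D: interval 18, next fire after T=236 is 252
Earliest fire time = 240 (job job_C)

Answer: 240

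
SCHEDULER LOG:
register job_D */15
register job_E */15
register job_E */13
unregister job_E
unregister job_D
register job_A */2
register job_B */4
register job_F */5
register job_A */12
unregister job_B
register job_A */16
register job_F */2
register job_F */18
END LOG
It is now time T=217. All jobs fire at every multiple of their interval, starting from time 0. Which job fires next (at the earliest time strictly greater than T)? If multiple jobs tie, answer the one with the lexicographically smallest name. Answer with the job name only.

Op 1: register job_D */15 -> active={job_D:*/15}
Op 2: register job_E */15 -> active={job_D:*/15, job_E:*/15}
Op 3: register job_E */13 -> active={job_D:*/15, job_E:*/13}
Op 4: unregister job_E -> active={job_D:*/15}
Op 5: unregister job_D -> active={}
Op 6: register job_A */2 -> active={job_A:*/2}
Op 7: register job_B */4 -> active={job_A:*/2, job_B:*/4}
Op 8: register job_F */5 -> active={job_A:*/2, job_B:*/4, job_F:*/5}
Op 9: register job_A */12 -> active={job_A:*/12, job_B:*/4, job_F:*/5}
Op 10: unregister job_B -> active={job_A:*/12, job_F:*/5}
Op 11: register job_A */16 -> active={job_A:*/16, job_F:*/5}
Op 12: register job_F */2 -> active={job_A:*/16, job_F:*/2}
Op 13: register job_F */18 -> active={job_A:*/16, job_F:*/18}
  job_A: interval 16, next fire after T=217 is 224
  job_F: interval 18, next fire after T=217 is 234
Earliest = 224, winner (lex tiebreak) = job_A

Answer: job_A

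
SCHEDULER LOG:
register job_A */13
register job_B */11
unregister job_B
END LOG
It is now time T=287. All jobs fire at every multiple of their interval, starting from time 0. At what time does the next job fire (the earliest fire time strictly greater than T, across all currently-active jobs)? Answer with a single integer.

Answer: 299

Derivation:
Op 1: register job_A */13 -> active={job_A:*/13}
Op 2: register job_B */11 -> active={job_A:*/13, job_B:*/11}
Op 3: unregister job_B -> active={job_A:*/13}
  job_A: interval 13, next fire after T=287 is 299
Earliest fire time = 299 (job job_A)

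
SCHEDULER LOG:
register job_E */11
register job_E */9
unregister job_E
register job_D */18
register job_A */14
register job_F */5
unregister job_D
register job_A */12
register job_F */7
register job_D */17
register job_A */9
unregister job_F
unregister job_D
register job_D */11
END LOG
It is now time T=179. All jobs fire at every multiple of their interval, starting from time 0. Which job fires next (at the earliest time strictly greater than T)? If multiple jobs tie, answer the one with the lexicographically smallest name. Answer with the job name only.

Op 1: register job_E */11 -> active={job_E:*/11}
Op 2: register job_E */9 -> active={job_E:*/9}
Op 3: unregister job_E -> active={}
Op 4: register job_D */18 -> active={job_D:*/18}
Op 5: register job_A */14 -> active={job_A:*/14, job_D:*/18}
Op 6: register job_F */5 -> active={job_A:*/14, job_D:*/18, job_F:*/5}
Op 7: unregister job_D -> active={job_A:*/14, job_F:*/5}
Op 8: register job_A */12 -> active={job_A:*/12, job_F:*/5}
Op 9: register job_F */7 -> active={job_A:*/12, job_F:*/7}
Op 10: register job_D */17 -> active={job_A:*/12, job_D:*/17, job_F:*/7}
Op 11: register job_A */9 -> active={job_A:*/9, job_D:*/17, job_F:*/7}
Op 12: unregister job_F -> active={job_A:*/9, job_D:*/17}
Op 13: unregister job_D -> active={job_A:*/9}
Op 14: register job_D */11 -> active={job_A:*/9, job_D:*/11}
  job_A: interval 9, next fire after T=179 is 180
  job_D: interval 11, next fire after T=179 is 187
Earliest = 180, winner (lex tiebreak) = job_A

Answer: job_A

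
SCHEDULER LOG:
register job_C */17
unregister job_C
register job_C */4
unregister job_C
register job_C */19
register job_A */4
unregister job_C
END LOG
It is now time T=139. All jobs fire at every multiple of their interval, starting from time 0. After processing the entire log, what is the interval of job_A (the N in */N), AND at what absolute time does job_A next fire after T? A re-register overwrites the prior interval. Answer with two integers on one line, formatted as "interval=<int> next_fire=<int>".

Answer: interval=4 next_fire=140

Derivation:
Op 1: register job_C */17 -> active={job_C:*/17}
Op 2: unregister job_C -> active={}
Op 3: register job_C */4 -> active={job_C:*/4}
Op 4: unregister job_C -> active={}
Op 5: register job_C */19 -> active={job_C:*/19}
Op 6: register job_A */4 -> active={job_A:*/4, job_C:*/19}
Op 7: unregister job_C -> active={job_A:*/4}
Final interval of job_A = 4
Next fire of job_A after T=139: (139//4+1)*4 = 140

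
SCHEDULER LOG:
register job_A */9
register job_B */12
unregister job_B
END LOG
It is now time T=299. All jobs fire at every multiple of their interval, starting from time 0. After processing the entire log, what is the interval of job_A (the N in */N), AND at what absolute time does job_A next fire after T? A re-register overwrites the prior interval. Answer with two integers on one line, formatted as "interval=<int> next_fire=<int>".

Answer: interval=9 next_fire=306

Derivation:
Op 1: register job_A */9 -> active={job_A:*/9}
Op 2: register job_B */12 -> active={job_A:*/9, job_B:*/12}
Op 3: unregister job_B -> active={job_A:*/9}
Final interval of job_A = 9
Next fire of job_A after T=299: (299//9+1)*9 = 306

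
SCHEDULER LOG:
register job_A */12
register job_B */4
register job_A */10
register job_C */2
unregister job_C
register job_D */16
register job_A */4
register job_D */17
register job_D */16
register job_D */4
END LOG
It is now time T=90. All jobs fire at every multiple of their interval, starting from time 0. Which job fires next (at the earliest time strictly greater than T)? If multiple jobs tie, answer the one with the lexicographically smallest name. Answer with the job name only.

Answer: job_A

Derivation:
Op 1: register job_A */12 -> active={job_A:*/12}
Op 2: register job_B */4 -> active={job_A:*/12, job_B:*/4}
Op 3: register job_A */10 -> active={job_A:*/10, job_B:*/4}
Op 4: register job_C */2 -> active={job_A:*/10, job_B:*/4, job_C:*/2}
Op 5: unregister job_C -> active={job_A:*/10, job_B:*/4}
Op 6: register job_D */16 -> active={job_A:*/10, job_B:*/4, job_D:*/16}
Op 7: register job_A */4 -> active={job_A:*/4, job_B:*/4, job_D:*/16}
Op 8: register job_D */17 -> active={job_A:*/4, job_B:*/4, job_D:*/17}
Op 9: register job_D */16 -> active={job_A:*/4, job_B:*/4, job_D:*/16}
Op 10: register job_D */4 -> active={job_A:*/4, job_B:*/4, job_D:*/4}
  job_A: interval 4, next fire after T=90 is 92
  job_B: interval 4, next fire after T=90 is 92
  job_D: interval 4, next fire after T=90 is 92
Earliest = 92, winner (lex tiebreak) = job_A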